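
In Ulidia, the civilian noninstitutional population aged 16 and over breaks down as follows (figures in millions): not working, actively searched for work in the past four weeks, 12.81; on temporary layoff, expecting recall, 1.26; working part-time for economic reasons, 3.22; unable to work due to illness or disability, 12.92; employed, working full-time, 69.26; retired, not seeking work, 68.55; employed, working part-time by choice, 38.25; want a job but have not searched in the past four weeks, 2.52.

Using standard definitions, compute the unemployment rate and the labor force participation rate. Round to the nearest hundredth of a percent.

Unemployment rate ≈ 11.27%; labor force participation rate ≈ 59.77%.

Employed = 3.22 + 69.26 + 38.25 = 110.73 million (anyone who worked, including part-time for economic reasons, counts as employed).
Unemployed = 12.81 + 1.26 = 14.07 million (jobless and actively searching, or on temporary layoff).
Labor force = 110.73 + 14.07 = 124.80 million.
Not in labor force = 12.92 + 68.55 + 2.52 = 83.99 million (those not working and not actively searching are outside the labor force — including those who want a job but have given up searching).
Civilian working-age population = 124.80 + 83.99 = 208.79 million.
Unemployment rate = 14.07 / 124.80 = 11.27%.
Labor force participation rate = 124.80 / 208.79 = 59.77%.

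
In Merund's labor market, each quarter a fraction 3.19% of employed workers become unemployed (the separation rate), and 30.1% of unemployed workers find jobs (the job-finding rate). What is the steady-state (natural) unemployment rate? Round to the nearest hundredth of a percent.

Steady-state unemployment rate ≈ 9.58%.

At steady state the flows balance: s·E = f·U, so U/(E+U) = s/(s+f).
u* = 3.19 / (3.19 + 30.1) = 3.19 / 33.29 = 9.58%.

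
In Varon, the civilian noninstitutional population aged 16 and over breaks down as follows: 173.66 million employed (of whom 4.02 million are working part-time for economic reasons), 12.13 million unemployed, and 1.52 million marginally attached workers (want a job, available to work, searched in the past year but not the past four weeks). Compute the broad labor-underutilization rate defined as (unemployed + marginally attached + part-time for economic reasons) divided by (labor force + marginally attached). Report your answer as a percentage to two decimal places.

Labor force = 173.66 + 12.13 = 185.79 million.
Numerator = 12.13 + 1.52 + 4.02 = 17.67 million.
Denominator = 185.79 + 1.52 = 187.31 million.
Broad rate = 17.67 / 187.31 = 9.43%.

Broad underutilization rate ≈ 9.43%.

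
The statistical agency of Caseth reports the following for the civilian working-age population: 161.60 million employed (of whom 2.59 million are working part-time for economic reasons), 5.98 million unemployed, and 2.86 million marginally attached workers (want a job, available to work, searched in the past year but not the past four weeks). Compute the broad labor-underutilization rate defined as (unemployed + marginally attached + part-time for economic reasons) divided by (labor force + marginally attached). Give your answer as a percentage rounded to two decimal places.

Labor force = 161.60 + 5.98 = 167.58 million.
Numerator = 5.98 + 2.86 + 2.59 = 11.43 million.
Denominator = 167.58 + 2.86 = 170.44 million.
Broad rate = 11.43 / 170.44 = 6.71%.

Broad underutilization rate ≈ 6.71%.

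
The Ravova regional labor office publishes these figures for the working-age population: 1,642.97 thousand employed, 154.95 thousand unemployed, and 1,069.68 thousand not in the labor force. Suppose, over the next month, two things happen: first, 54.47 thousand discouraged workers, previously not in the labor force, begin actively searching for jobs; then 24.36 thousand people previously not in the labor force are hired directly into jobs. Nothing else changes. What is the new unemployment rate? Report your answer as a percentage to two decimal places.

Initially, labor force = 1,642.97 + 154.95 = 1,797.92 thousand, so u = 154.95/1,797.92 = 8.62%.
After the first change, unemployed and labor force both rise by 54.47 → E = 1,642.97, U = 209.42, labor force = 1,852.39 thousand.
After the second change, employed and labor force both rise by 24.36; unemployed unchanged → E = 1,667.33, U = 209.42, labor force = 1,876.75 thousand.
New unemployment rate = 209.42 / 1,876.75 = 11.16%.

New unemployment rate ≈ 11.16%.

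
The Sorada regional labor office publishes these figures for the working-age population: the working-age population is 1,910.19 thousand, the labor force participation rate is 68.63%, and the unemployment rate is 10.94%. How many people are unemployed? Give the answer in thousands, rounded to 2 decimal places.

About 143.42 thousand are unemployed.

Labor force = 0.6863 × 1,910.19 = 1,310.96 thousand.
Unemployed = 0.1094 × 1,310.96 ≈ 143.42 thousand.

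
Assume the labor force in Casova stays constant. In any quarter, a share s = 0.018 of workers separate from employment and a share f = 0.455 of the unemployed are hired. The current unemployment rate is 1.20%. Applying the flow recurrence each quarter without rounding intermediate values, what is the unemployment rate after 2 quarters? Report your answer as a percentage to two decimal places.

With a fixed labor force, u_{t+1} = u_t + s·(1−u_t) − f·u_t = u_t·(1−s−f) + s.
Here 1−s−f = 0.527 and s = 0.018.
u_1 = 0.012000 × 0.527 + 0.018 = 0.024324.
u_2 = 0.024324 × 0.527 + 0.018 = 0.030819.

Unemployment rate after two quarters ≈ 3.08%.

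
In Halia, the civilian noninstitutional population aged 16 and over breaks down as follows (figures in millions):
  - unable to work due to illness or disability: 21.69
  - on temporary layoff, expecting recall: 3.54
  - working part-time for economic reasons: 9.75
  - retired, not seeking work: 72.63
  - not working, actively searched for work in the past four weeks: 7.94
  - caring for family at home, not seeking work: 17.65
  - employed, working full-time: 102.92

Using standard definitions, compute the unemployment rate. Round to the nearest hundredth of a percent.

Unemployment rate ≈ 9.25%.

Employed = 9.75 + 102.92 = 112.67 million (anyone who worked, including part-time for economic reasons, counts as employed).
Unemployed = 3.54 + 7.94 = 11.48 million (jobless and actively searching, or on temporary layoff).
Labor force = 112.67 + 11.48 = 124.15 million.
Unemployment rate = 11.48 / 124.15 = 9.25%.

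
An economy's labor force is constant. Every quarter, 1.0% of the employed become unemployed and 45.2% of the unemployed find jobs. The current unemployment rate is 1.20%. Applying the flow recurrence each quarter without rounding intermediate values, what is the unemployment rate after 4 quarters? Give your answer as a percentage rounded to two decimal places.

With a fixed labor force, u_{t+1} = u_t + s·(1−u_t) − f·u_t = u_t·(1−s−f) + s.
Here 1−s−f = 0.538 and s = 0.010.
u_1 = 0.012000 × 0.538 + 0.010 = 0.016456.
u_2 = 0.016456 × 0.538 + 0.010 = 0.018853.
u_3 = 0.018853 × 0.538 + 0.010 = 0.020143.
u_4 = 0.020143 × 0.538 + 0.010 = 0.020837.

Unemployment rate after four quarters ≈ 2.08%.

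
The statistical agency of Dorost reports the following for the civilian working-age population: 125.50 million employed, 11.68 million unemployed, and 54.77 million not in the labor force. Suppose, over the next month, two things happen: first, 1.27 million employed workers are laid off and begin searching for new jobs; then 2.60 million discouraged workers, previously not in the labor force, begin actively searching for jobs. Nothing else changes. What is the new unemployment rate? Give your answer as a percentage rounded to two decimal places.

New unemployment rate ≈ 11.12%.

Initially, labor force = 125.50 + 11.68 = 137.18 million, so u = 11.68/137.18 = 8.51%.
After the first change, employed falls and unemployed rises by 1.27; labor force unchanged → E = 124.23, U = 12.95, labor force = 137.18 million.
After the second change, unemployed and labor force both rise by 2.60 → E = 124.23, U = 15.55, labor force = 139.78 million.
New unemployment rate = 15.55 / 139.78 = 11.12%.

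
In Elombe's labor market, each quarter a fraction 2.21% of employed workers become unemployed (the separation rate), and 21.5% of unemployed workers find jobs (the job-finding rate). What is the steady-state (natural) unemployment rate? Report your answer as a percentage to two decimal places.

At steady state the flows balance: s·E = f·U, so U/(E+U) = s/(s+f).
u* = 2.21 / (2.21 + 21.5) = 2.21 / 23.71 = 9.32%.

Steady-state unemployment rate ≈ 9.32%.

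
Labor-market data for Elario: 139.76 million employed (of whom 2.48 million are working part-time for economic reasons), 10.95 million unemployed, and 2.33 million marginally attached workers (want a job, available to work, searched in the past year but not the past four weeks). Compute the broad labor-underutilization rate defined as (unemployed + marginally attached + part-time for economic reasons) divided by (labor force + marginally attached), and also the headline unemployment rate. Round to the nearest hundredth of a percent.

Broad underutilization rate ≈ 10.30%; headline unemployment rate ≈ 7.27%.

Labor force = 139.76 + 10.95 = 150.71 million.
Numerator = 10.95 + 2.33 + 2.48 = 15.76 million.
Denominator = 150.71 + 2.33 = 153.04 million.
Broad rate = 15.76 / 153.04 = 10.30%.
Headline unemployment rate = 10.95 / 150.71 = 7.27%.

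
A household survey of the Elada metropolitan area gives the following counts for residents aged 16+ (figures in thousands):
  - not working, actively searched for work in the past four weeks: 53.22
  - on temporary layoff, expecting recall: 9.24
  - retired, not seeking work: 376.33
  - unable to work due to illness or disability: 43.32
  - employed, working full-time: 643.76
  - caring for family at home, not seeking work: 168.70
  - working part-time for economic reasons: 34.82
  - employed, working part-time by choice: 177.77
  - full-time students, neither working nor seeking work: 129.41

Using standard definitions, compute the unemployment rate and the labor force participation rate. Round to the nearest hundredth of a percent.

Employed = 643.76 + 34.82 + 177.77 = 856.35 thousand (anyone who worked, including part-time for economic reasons, counts as employed).
Unemployed = 53.22 + 9.24 = 62.46 thousand (jobless and actively searching, or on temporary layoff).
Labor force = 856.35 + 62.46 = 918.81 thousand.
Not in labor force = 376.33 + 43.32 + 168.70 + 129.41 = 717.76 thousand (those not working and not actively searching are outside the labor force).
Civilian working-age population = 918.81 + 717.76 = 1,636.57 thousand.
Unemployment rate = 62.46 / 918.81 = 6.80%.
Labor force participation rate = 918.81 / 1,636.57 = 56.14%.

Unemployment rate ≈ 6.80%; labor force participation rate ≈ 56.14%.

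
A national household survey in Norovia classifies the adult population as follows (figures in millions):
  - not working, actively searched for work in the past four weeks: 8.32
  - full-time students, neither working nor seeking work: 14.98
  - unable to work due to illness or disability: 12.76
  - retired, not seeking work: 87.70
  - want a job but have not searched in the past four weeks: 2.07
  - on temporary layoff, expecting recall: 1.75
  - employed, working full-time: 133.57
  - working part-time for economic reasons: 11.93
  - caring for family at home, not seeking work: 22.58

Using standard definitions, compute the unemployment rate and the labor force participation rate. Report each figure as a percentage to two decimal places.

Employed = 133.57 + 11.93 = 145.50 million (anyone who worked, including part-time for economic reasons, counts as employed).
Unemployed = 8.32 + 1.75 = 10.07 million (jobless and actively searching, or on temporary layoff).
Labor force = 145.50 + 10.07 = 155.57 million.
Not in labor force = 14.98 + 12.76 + 87.70 + 2.07 + 22.58 = 140.09 million (those not working and not actively searching are outside the labor force — including those who want a job but have given up searching).
Civilian working-age population = 155.57 + 140.09 = 295.66 million.
Unemployment rate = 10.07 / 155.57 = 6.47%.
Labor force participation rate = 155.57 / 295.66 = 52.62%.

Unemployment rate ≈ 6.47%; labor force participation rate ≈ 52.62%.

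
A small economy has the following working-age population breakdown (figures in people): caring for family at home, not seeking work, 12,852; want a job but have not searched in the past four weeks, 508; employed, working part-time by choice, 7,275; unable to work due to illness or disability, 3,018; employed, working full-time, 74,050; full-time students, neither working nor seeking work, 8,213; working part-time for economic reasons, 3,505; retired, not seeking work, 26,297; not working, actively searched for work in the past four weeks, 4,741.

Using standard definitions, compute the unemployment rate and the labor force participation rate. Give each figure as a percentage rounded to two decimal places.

Employed = 7,275 + 74,050 + 3,505 = 84,830 (anyone who worked, including part-time for economic reasons, counts as employed).
Unemployed = 4,741.
Labor force = 84,830 + 4,741 = 89,571.
Not in labor force = 12,852 + 508 + 3,018 + 8,213 + 26,297 = 50,888 (those not working and not actively searching are outside the labor force — including those who want a job but have given up searching).
Civilian working-age population = 89,571 + 50,888 = 140,459.
Unemployment rate = 4,741 / 89,571 = 5.29%.
Labor force participation rate = 89,571 / 140,459 = 63.77%.

Unemployment rate ≈ 5.29%; labor force participation rate ≈ 63.77%.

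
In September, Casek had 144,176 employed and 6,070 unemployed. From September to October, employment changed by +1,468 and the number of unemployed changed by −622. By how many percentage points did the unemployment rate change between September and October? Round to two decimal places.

September: labor force = 144,176 + 6,070 = 150,246; u = 6,070/150,246 = 4.04%.
October: labor force = 145,644 + 5,448 = 151,092; u = 5,448/151,092 = 3.61%.
Change = 3.61% − 4.04% = −0.43 pp.

The unemployment rate changed by −0.43 percentage points.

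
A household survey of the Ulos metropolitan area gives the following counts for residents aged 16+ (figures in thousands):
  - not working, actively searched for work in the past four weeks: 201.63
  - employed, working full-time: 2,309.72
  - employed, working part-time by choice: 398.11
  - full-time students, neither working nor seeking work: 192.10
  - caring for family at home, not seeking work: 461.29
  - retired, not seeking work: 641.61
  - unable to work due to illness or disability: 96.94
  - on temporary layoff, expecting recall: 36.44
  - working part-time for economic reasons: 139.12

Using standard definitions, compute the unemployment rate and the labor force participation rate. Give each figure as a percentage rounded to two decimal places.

Unemployment rate ≈ 7.72%; labor force participation rate ≈ 68.91%.

Employed = 2,309.72 + 398.11 + 139.12 = 2,846.95 thousand (anyone who worked, including part-time for economic reasons, counts as employed).
Unemployed = 201.63 + 36.44 = 238.07 thousand (jobless and actively searching, or on temporary layoff).
Labor force = 2,846.95 + 238.07 = 3,085.02 thousand.
Not in labor force = 192.10 + 461.29 + 641.61 + 96.94 = 1,391.94 thousand (those not working and not actively searching are outside the labor force).
Civilian working-age population = 3,085.02 + 1,391.94 = 4,476.96 thousand.
Unemployment rate = 238.07 / 3,085.02 = 7.72%.
Labor force participation rate = 3,085.02 / 4,476.96 = 68.91%.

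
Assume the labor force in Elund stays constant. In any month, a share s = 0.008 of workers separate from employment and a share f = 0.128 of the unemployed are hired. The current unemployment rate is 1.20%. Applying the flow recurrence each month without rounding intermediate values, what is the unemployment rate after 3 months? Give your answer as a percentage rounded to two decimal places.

Unemployment rate after three months ≈ 2.86%.

With a fixed labor force, u_{t+1} = u_t + s·(1−u_t) − f·u_t = u_t·(1−s−f) + s.
Here 1−s−f = 0.864 and s = 0.008.
u_1 = 0.012000 × 0.864 + 0.008 = 0.018368.
u_2 = 0.018368 × 0.864 + 0.008 = 0.023870.
u_3 = 0.023870 × 0.864 + 0.008 = 0.028624.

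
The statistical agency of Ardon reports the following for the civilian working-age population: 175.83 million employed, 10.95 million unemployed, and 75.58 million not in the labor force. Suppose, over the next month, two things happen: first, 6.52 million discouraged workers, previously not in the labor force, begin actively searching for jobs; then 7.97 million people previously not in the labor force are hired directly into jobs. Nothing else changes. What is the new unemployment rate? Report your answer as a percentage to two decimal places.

New unemployment rate ≈ 8.68%.

Initially, labor force = 175.83 + 10.95 = 186.78 million, so u = 10.95/186.78 = 5.86%.
After the first change, unemployed and labor force both rise by 6.52 → E = 175.83, U = 17.47, labor force = 193.30 million.
After the second change, employed and labor force both rise by 7.97; unemployed unchanged → E = 183.80, U = 17.47, labor force = 201.27 million.
New unemployment rate = 17.47 / 201.27 = 8.68%.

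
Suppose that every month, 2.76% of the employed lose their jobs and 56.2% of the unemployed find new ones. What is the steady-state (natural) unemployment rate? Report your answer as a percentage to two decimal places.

Steady-state unemployment rate ≈ 4.68%.

At steady state the flows balance: s·E = f·U, so U/(E+U) = s/(s+f).
u* = 2.76 / (2.76 + 56.2) = 2.76 / 58.96 = 4.68%.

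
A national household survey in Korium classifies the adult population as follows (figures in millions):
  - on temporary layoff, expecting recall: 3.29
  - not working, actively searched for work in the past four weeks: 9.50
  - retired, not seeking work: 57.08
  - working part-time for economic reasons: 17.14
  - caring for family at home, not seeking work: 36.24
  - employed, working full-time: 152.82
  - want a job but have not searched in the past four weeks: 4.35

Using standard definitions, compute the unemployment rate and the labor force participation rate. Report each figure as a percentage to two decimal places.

Employed = 17.14 + 152.82 = 169.96 million (anyone who worked, including part-time for economic reasons, counts as employed).
Unemployed = 3.29 + 9.50 = 12.79 million (jobless and actively searching, or on temporary layoff).
Labor force = 169.96 + 12.79 = 182.75 million.
Not in labor force = 57.08 + 36.24 + 4.35 = 97.67 million (those not working and not actively searching are outside the labor force — including those who want a job but have given up searching).
Civilian working-age population = 182.75 + 97.67 = 280.42 million.
Unemployment rate = 12.79 / 182.75 = 7.00%.
Labor force participation rate = 182.75 / 280.42 = 65.17%.

Unemployment rate ≈ 7.00%; labor force participation rate ≈ 65.17%.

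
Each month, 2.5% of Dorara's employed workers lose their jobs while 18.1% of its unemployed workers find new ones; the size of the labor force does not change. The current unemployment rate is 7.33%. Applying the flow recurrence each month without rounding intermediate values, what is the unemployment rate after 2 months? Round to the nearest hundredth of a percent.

With a fixed labor force, u_{t+1} = u_t + s·(1−u_t) − f·u_t = u_t·(1−s−f) + s.
Here 1−s−f = 0.794 and s = 0.025.
u_1 = 0.073300 × 0.794 + 0.025 = 0.083200.
u_2 = 0.083200 × 0.794 + 0.025 = 0.091061.

Unemployment rate after two months ≈ 9.11%.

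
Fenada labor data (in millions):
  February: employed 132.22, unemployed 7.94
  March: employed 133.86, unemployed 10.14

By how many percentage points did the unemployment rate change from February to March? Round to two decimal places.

February: labor force = 132.22 + 7.94 = 140.16; u = 7.94/140.16 = 5.66%.
March: labor force = 133.86 + 10.14 = 144.00; u = 10.14/144.00 = 7.04%.
Change = 7.04% − 5.66% = +1.38 pp.

The unemployment rate changed by +1.38 percentage points.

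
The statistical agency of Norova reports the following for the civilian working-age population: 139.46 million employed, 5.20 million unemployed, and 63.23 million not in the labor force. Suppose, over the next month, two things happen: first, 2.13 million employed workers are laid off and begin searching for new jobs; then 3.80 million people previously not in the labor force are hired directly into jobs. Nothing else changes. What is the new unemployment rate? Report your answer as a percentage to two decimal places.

New unemployment rate ≈ 4.94%.

Initially, labor force = 139.46 + 5.20 = 144.66 million, so u = 5.20/144.66 = 3.59%.
After the first change, employed falls and unemployed rises by 2.13; labor force unchanged → E = 137.33, U = 7.33, labor force = 144.66 million.
After the second change, employed and labor force both rise by 3.80; unemployed unchanged → E = 141.13, U = 7.33, labor force = 148.46 million.
New unemployment rate = 7.33 / 148.46 = 4.94%.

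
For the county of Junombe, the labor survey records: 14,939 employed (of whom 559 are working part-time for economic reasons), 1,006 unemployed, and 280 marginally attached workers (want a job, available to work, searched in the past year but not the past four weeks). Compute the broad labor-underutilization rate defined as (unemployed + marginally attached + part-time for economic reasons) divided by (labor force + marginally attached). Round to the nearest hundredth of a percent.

Labor force = 14,939 + 1,006 = 15,945.
Numerator = 1,006 + 280 + 559 = 1,845.
Denominator = 15,945 + 280 = 16,225.
Broad rate = 1,845 / 16,225 = 11.37%.

Broad underutilization rate ≈ 11.37%.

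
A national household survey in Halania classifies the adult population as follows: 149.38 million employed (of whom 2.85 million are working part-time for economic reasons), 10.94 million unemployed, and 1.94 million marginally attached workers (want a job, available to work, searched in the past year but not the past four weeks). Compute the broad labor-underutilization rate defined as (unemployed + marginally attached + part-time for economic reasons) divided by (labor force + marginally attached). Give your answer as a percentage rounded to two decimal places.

Broad underutilization rate ≈ 9.69%.

Labor force = 149.38 + 10.94 = 160.32 million.
Numerator = 10.94 + 1.94 + 2.85 = 15.73 million.
Denominator = 160.32 + 1.94 = 162.26 million.
Broad rate = 15.73 / 162.26 = 9.69%.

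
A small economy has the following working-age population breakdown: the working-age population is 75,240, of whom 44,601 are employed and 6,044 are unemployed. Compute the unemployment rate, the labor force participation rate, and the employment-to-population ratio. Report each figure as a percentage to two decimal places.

Labor force = employed + unemployed = 44,601 + 6,044 = 50,645.
Unemployment rate = 6,044 / 50,645 = 11.93%.
Labor force participation rate = 50,645 / 75,240 = 67.31%.
Employment-population ratio = 44,601 / 75,240 = 59.28%.

Unemployment rate ≈ 11.93%; labor force participation rate ≈ 67.31%; employment-population ratio ≈ 59.28%.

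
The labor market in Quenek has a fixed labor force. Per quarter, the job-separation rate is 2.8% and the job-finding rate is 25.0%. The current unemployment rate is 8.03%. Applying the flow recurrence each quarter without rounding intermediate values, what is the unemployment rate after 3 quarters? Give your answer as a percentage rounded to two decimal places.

With a fixed labor force, u_{t+1} = u_t + s·(1−u_t) − f·u_t = u_t·(1−s−f) + s.
Here 1−s−f = 0.722 and s = 0.028.
u_1 = 0.080300 × 0.722 + 0.028 = 0.085977.
u_2 = 0.085977 × 0.722 + 0.028 = 0.090075.
u_3 = 0.090075 × 0.722 + 0.028 = 0.093034.

Unemployment rate after three quarters ≈ 9.30%.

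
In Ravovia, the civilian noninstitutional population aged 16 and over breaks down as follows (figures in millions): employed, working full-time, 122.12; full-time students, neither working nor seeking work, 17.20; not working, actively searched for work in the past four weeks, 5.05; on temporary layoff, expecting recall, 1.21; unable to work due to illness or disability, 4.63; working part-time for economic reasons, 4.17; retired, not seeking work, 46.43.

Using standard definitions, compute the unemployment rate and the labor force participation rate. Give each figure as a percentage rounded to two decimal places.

Employed = 122.12 + 4.17 = 126.29 million (anyone who worked, including part-time for economic reasons, counts as employed).
Unemployed = 5.05 + 1.21 = 6.26 million (jobless and actively searching, or on temporary layoff).
Labor force = 126.29 + 6.26 = 132.55 million.
Not in labor force = 17.20 + 4.63 + 46.43 = 68.26 million (those not working and not actively searching are outside the labor force).
Civilian working-age population = 132.55 + 68.26 = 200.81 million.
Unemployment rate = 6.26 / 132.55 = 4.72%.
Labor force participation rate = 132.55 / 200.81 = 66.01%.

Unemployment rate ≈ 4.72%; labor force participation rate ≈ 66.01%.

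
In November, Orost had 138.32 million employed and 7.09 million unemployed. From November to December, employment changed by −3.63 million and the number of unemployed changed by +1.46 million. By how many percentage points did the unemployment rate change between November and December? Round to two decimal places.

November: labor force = 138.32 + 7.09 = 145.41; u = 7.09/145.41 = 4.88%.
December: labor force = 134.69 + 8.55 = 143.24; u = 8.55/143.24 = 5.97%.
Change = 5.97% − 4.88% = +1.09 pp.

The unemployment rate changed by +1.09 percentage points.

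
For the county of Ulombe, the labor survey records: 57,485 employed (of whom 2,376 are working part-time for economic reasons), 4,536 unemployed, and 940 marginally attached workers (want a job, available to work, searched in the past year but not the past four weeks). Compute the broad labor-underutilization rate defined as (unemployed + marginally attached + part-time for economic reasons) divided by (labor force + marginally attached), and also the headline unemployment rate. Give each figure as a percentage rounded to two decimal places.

Broad underutilization rate ≈ 12.47%; headline unemployment rate ≈ 7.31%.

Labor force = 57,485 + 4,536 = 62,021.
Numerator = 4,536 + 940 + 2,376 = 7,852.
Denominator = 62,021 + 940 = 62,961.
Broad rate = 7,852 / 62,961 = 12.47%.
Headline unemployment rate = 4,536 / 62,021 = 7.31%.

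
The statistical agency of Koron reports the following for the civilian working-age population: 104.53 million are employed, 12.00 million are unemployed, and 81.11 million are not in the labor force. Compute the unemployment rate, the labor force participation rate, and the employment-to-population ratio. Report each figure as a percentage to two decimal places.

Labor force = employed + unemployed = 104.53 + 12.00 = 116.53 million.
Working-age population = 116.53 + 81.11 = 197.64 million.
Unemployment rate = 12.00 / 116.53 = 10.30%.
Labor force participation rate = 116.53 / 197.64 = 58.96%.
Employment-population ratio = 104.53 / 197.64 = 52.89%.

Unemployment rate ≈ 10.30%; labor force participation rate ≈ 58.96%; employment-population ratio ≈ 52.89%.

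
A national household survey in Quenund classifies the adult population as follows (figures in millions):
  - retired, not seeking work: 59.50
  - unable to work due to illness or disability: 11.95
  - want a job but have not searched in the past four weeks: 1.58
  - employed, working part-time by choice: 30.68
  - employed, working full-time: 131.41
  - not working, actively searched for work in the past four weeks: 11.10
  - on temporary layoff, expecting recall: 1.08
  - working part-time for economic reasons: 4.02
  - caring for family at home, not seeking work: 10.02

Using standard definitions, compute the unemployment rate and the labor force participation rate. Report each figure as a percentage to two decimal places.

Employed = 30.68 + 131.41 + 4.02 = 166.11 million (anyone who worked, including part-time for economic reasons, counts as employed).
Unemployed = 11.10 + 1.08 = 12.18 million (jobless and actively searching, or on temporary layoff).
Labor force = 166.11 + 12.18 = 178.29 million.
Not in labor force = 59.50 + 11.95 + 1.58 + 10.02 = 83.05 million (those not working and not actively searching are outside the labor force — including those who want a job but have given up searching).
Civilian working-age population = 178.29 + 83.05 = 261.34 million.
Unemployment rate = 12.18 / 178.29 = 6.83%.
Labor force participation rate = 178.29 / 261.34 = 68.22%.

Unemployment rate ≈ 6.83%; labor force participation rate ≈ 68.22%.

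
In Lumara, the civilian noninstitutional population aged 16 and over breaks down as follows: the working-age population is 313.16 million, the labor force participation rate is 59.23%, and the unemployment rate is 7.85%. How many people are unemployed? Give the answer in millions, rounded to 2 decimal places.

Labor force = 0.5923 × 313.16 = 185.48 million.
Unemployed = 0.0785 × 185.48 ≈ 14.56 million.

About 14.56 million are unemployed.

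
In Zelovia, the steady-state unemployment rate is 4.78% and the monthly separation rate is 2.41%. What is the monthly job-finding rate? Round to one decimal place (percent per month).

Job-finding rate ≈ 48.0% per month.

From u* = s/(s+f): f = s·(1−u)/u.
f = 2.41 × (1 − 0.0478) / 0.0478 = 2.2948 / 0.0478 ≈ 48.0% per month.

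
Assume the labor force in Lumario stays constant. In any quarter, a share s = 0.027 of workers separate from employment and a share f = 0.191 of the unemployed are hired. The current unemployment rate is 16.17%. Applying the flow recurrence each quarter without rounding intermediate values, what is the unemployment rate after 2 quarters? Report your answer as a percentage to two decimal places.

With a fixed labor force, u_{t+1} = u_t + s·(1−u_t) − f·u_t = u_t·(1−s−f) + s.
Here 1−s−f = 0.782 and s = 0.027.
u_1 = 0.161700 × 0.782 + 0.027 = 0.153449.
u_2 = 0.153449 × 0.782 + 0.027 = 0.146997.

Unemployment rate after two quarters ≈ 14.70%.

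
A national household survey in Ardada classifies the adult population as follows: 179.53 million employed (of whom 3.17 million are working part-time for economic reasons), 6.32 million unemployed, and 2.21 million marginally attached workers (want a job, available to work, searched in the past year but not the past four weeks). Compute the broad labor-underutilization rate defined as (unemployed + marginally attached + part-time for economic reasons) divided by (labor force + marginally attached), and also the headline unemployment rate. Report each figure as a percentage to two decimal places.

Broad underutilization rate ≈ 6.22%; headline unemployment rate ≈ 3.40%.

Labor force = 179.53 + 6.32 = 185.85 million.
Numerator = 6.32 + 2.21 + 3.17 = 11.70 million.
Denominator = 185.85 + 2.21 = 188.06 million.
Broad rate = 11.70 / 188.06 = 6.22%.
Headline unemployment rate = 6.32 / 185.85 = 3.40%.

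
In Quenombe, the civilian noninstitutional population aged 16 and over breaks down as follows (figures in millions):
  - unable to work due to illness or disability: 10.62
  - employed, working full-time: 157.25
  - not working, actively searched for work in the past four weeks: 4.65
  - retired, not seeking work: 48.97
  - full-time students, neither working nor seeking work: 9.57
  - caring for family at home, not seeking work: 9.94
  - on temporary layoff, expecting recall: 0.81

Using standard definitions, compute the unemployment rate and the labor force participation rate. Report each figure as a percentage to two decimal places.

Employed = 157.25 million.
Unemployed = 4.65 + 0.81 = 5.46 million (jobless and actively searching, or on temporary layoff).
Labor force = 157.25 + 5.46 = 162.71 million.
Not in labor force = 10.62 + 48.97 + 9.57 + 9.94 = 79.10 million (those not working and not actively searching are outside the labor force).
Civilian working-age population = 162.71 + 79.10 = 241.81 million.
Unemployment rate = 5.46 / 162.71 = 3.36%.
Labor force participation rate = 162.71 / 241.81 = 67.29%.

Unemployment rate ≈ 3.36%; labor force participation rate ≈ 67.29%.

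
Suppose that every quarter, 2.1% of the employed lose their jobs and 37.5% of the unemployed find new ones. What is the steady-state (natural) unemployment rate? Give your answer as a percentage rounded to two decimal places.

Steady-state unemployment rate ≈ 5.30%.

At steady state the flows balance: s·E = f·U, so U/(E+U) = s/(s+f).
u* = 2.1 / (2.1 + 37.5) = 2.1 / 39.60 = 5.30%.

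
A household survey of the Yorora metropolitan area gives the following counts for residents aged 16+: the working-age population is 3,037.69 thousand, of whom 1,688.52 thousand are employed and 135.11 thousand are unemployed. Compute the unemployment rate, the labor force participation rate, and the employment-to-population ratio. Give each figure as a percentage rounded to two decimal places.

Unemployment rate ≈ 7.41%; labor force participation rate ≈ 60.03%; employment-population ratio ≈ 55.59%.

Labor force = employed + unemployed = 1,688.52 + 135.11 = 1,823.63 thousand.
Unemployment rate = 135.11 / 1,823.63 = 7.41%.
Labor force participation rate = 1,823.63 / 3,037.69 = 60.03%.
Employment-population ratio = 1,688.52 / 3,037.69 = 55.59%.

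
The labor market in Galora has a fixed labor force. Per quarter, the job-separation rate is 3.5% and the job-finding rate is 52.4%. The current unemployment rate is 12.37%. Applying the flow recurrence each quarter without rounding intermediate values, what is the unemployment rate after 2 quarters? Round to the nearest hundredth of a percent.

Unemployment rate after two quarters ≈ 7.45%.

With a fixed labor force, u_{t+1} = u_t + s·(1−u_t) − f·u_t = u_t·(1−s−f) + s.
Here 1−s−f = 0.441 and s = 0.035.
u_1 = 0.123700 × 0.441 + 0.035 = 0.089552.
u_2 = 0.089552 × 0.441 + 0.035 = 0.074492.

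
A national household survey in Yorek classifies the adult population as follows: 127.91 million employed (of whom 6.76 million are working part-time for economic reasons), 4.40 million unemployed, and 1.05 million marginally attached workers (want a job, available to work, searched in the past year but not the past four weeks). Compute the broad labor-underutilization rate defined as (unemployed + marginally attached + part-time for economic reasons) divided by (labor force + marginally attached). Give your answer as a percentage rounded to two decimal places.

Labor force = 127.91 + 4.40 = 132.31 million.
Numerator = 4.40 + 1.05 + 6.76 = 12.21 million.
Denominator = 132.31 + 1.05 = 133.36 million.
Broad rate = 12.21 / 133.36 = 9.16%.

Broad underutilization rate ≈ 9.16%.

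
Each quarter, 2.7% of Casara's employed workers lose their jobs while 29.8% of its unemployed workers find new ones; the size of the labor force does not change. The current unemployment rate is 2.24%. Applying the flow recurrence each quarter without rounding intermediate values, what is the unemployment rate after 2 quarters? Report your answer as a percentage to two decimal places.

Unemployment rate after two quarters ≈ 5.54%.

With a fixed labor force, u_{t+1} = u_t + s·(1−u_t) − f·u_t = u_t·(1−s−f) + s.
Here 1−s−f = 0.675 and s = 0.027.
u_1 = 0.022400 × 0.675 + 0.027 = 0.042120.
u_2 = 0.042120 × 0.675 + 0.027 = 0.055431.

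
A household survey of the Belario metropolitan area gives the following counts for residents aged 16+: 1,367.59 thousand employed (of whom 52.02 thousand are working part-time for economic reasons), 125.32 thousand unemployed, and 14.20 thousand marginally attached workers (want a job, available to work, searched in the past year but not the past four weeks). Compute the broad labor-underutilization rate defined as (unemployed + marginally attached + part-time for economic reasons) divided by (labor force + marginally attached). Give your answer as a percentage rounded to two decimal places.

Broad underutilization rate ≈ 12.71%.

Labor force = 1,367.59 + 125.32 = 1,492.91 thousand.
Numerator = 125.32 + 14.20 + 52.02 = 191.54 thousand.
Denominator = 1,492.91 + 14.20 = 1,507.11 thousand.
Broad rate = 191.54 / 1,507.11 = 12.71%.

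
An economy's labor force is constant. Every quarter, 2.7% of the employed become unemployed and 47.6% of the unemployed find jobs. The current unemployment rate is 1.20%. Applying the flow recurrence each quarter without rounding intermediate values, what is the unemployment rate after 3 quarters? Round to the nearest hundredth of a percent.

With a fixed labor force, u_{t+1} = u_t + s·(1−u_t) − f·u_t = u_t·(1−s−f) + s.
Here 1−s−f = 0.497 and s = 0.027.
u_1 = 0.012000 × 0.497 + 0.027 = 0.032964.
u_2 = 0.032964 × 0.497 + 0.027 = 0.043383.
u_3 = 0.043383 × 0.497 + 0.027 = 0.048561.

Unemployment rate after three quarters ≈ 4.86%.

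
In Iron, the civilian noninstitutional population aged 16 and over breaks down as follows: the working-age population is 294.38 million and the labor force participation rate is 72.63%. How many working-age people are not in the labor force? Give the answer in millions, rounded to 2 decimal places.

About 80.57 million are not in the labor force.

Share not in the labor force = 1 − 0.7263 = 0.2737.
Not in labor force = 0.2737 × 294.38 ≈ 80.57 million.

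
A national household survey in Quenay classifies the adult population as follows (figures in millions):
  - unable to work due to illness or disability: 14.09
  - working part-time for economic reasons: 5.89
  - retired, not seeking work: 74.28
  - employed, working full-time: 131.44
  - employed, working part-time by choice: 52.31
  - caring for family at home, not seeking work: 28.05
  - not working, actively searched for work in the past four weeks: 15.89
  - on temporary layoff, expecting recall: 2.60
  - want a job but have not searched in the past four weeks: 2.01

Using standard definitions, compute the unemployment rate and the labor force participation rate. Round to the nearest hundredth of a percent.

Employed = 5.89 + 131.44 + 52.31 = 189.64 million (anyone who worked, including part-time for economic reasons, counts as employed).
Unemployed = 15.89 + 2.60 = 18.49 million (jobless and actively searching, or on temporary layoff).
Labor force = 189.64 + 18.49 = 208.13 million.
Not in labor force = 14.09 + 74.28 + 28.05 + 2.01 = 118.43 million (those not working and not actively searching are outside the labor force — including those who want a job but have given up searching).
Civilian working-age population = 208.13 + 118.43 = 326.56 million.
Unemployment rate = 18.49 / 208.13 = 8.88%.
Labor force participation rate = 208.13 / 326.56 = 63.73%.

Unemployment rate ≈ 8.88%; labor force participation rate ≈ 63.73%.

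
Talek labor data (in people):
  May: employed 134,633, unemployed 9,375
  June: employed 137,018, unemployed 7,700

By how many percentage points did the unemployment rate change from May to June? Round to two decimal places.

The unemployment rate changed by −1.19 percentage points.

May: labor force = 134,633 + 9,375 = 144,008; u = 9,375/144,008 = 6.51%.
June: labor force = 137,018 + 7,700 = 144,718; u = 7,700/144,718 = 5.32%.
Change = 5.32% − 6.51% = −1.19 pp.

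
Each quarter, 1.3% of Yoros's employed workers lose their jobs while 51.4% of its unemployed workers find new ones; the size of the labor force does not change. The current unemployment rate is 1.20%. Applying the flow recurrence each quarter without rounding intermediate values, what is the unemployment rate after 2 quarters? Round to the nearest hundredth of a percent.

With a fixed labor force, u_{t+1} = u_t + s·(1−u_t) − f·u_t = u_t·(1−s−f) + s.
Here 1−s−f = 0.473 and s = 0.013.
u_1 = 0.012000 × 0.473 + 0.013 = 0.018676.
u_2 = 0.018676 × 0.473 + 0.013 = 0.021834.

Unemployment rate after two quarters ≈ 2.18%.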